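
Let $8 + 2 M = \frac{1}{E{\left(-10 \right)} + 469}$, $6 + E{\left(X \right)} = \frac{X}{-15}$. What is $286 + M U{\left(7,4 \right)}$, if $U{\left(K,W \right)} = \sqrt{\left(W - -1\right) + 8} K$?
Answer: $286 - \frac{77875 \sqrt{13}}{2782} \approx 185.07$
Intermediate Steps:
$E{\left(X \right)} = -6 - \frac{X}{15}$ ($E{\left(X \right)} = -6 + \frac{X}{-15} = -6 + X \left(- \frac{1}{15}\right) = -6 - \frac{X}{15}$)
$U{\left(K,W \right)} = K \sqrt{9 + W}$ ($U{\left(K,W \right)} = \sqrt{\left(W + 1\right) + 8} K = \sqrt{\left(1 + W\right) + 8} K = \sqrt{9 + W} K = K \sqrt{9 + W}$)
$M = - \frac{11125}{2782}$ ($M = -4 + \frac{1}{2 \left(\left(-6 - - \frac{2}{3}\right) + 469\right)} = -4 + \frac{1}{2 \left(\left(-6 + \frac{2}{3}\right) + 469\right)} = -4 + \frac{1}{2 \left(- \frac{16}{3} + 469\right)} = -4 + \frac{1}{2 \cdot \frac{1391}{3}} = -4 + \frac{1}{2} \cdot \frac{3}{1391} = -4 + \frac{3}{2782} = - \frac{11125}{2782} \approx -3.9989$)
$286 + M U{\left(7,4 \right)} = 286 - \frac{11125 \cdot 7 \sqrt{9 + 4}}{2782} = 286 - \frac{11125 \cdot 7 \sqrt{13}}{2782} = 286 - \frac{77875 \sqrt{13}}{2782}$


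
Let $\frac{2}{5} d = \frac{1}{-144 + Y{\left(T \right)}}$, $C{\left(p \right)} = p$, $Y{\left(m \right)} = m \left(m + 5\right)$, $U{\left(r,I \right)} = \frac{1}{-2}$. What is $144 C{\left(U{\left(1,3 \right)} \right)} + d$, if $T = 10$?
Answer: $- \frac{859}{12} \approx -71.583$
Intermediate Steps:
$U{\left(r,I \right)} = - \frac{1}{2}$
$Y{\left(m \right)} = m \left(5 + m\right)$
$d = \frac{5}{12}$ ($d = \frac{5}{2 \left(-144 + 10 \left(5 + 10\right)\right)} = \frac{5}{2 \left(-144 + 10 \cdot 15\right)} = \frac{5}{2 \left(-144 + 150\right)} = \frac{5}{2 \cdot 6} = \frac{5}{2} \cdot \frac{1}{6} = \frac{5}{12} \approx 0.41667$)
$144 C{\left(U{\left(1,3 \right)} \right)} + d = 144 \left(- \frac{1}{2}\right) + \frac{5}{12} = -72 + \frac{5}{12} = - \frac{859}{12}$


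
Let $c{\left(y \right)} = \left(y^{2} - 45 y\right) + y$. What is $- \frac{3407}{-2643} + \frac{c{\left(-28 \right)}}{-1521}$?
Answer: $- \frac{16249}{446667} \approx -0.036378$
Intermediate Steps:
$c{\left(y \right)} = y^{2} - 44 y$
$- \frac{3407}{-2643} + \frac{c{\left(-28 \right)}}{-1521} = - \frac{3407}{-2643} + \frac{\left(-28\right) \left(-44 - 28\right)}{-1521} = \left(-3407\right) \left(- \frac{1}{2643}\right) + \left(-28\right) \left(-72\right) \left(- \frac{1}{1521}\right) = \frac{3407}{2643} + 2016 \left(- \frac{1}{1521}\right) = \frac{3407}{2643} - \frac{224}{169} = - \frac{16249}{446667}$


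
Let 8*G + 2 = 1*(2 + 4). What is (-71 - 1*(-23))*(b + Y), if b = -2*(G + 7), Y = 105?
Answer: -4320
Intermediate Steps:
G = ½ (G = -¼ + (1*(2 + 4))/8 = -¼ + (1*6)/8 = -¼ + (⅛)*6 = -¼ + ¾ = ½ ≈ 0.50000)
b = -15 (b = -2*(½ + 7) = -2*15/2 = -15)
(-71 - 1*(-23))*(b + Y) = (-71 - 1*(-23))*(-15 + 105) = (-71 + 23)*90 = -48*90 = -4320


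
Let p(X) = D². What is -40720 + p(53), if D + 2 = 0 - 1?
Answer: -40711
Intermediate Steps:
D = -3 (D = -2 + (0 - 1) = -2 - 1 = -3)
p(X) = 9 (p(X) = (-3)² = 9)
-40720 + p(53) = -40720 + 9 = -40711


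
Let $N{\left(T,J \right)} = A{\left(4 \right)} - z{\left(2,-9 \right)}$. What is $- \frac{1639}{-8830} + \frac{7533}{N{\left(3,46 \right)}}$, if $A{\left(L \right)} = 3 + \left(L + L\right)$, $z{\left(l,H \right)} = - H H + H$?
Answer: $\frac{66681929}{891830} \approx 74.77$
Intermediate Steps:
$z{\left(l,H \right)} = H - H^{2}$ ($z{\left(l,H \right)} = - H^{2} + H = H - H^{2}$)
$A{\left(L \right)} = 3 + 2 L$
$N{\left(T,J \right)} = 101$ ($N{\left(T,J \right)} = \left(3 + 2 \cdot 4\right) - - 9 \left(1 - -9\right) = \left(3 + 8\right) - - 9 \left(1 + 9\right) = 11 - \left(-9\right) 10 = 11 - -90 = 11 + 90 = 101$)
$- \frac{1639}{-8830} + \frac{7533}{N{\left(3,46 \right)}} = - \frac{1639}{-8830} + \frac{7533}{101} = \left(-1639\right) \left(- \frac{1}{8830}\right) + 7533 \cdot \frac{1}{101} = \frac{1639}{8830} + \frac{7533}{101} = \frac{66681929}{891830}$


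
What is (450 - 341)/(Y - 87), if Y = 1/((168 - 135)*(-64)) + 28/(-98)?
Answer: -1611456/1290439 ≈ -1.2488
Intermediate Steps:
Y = -4231/14784 (Y = -1/64/33 + 28*(-1/98) = (1/33)*(-1/64) - 2/7 = -1/2112 - 2/7 = -4231/14784 ≈ -0.28619)
(450 - 341)/(Y - 87) = (450 - 341)/(-4231/14784 - 87) = 109/(-1290439/14784) = 109*(-14784/1290439) = -1611456/1290439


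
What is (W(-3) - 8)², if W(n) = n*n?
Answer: 1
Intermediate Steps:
W(n) = n²
(W(-3) - 8)² = ((-3)² - 8)² = (9 - 8)² = 1² = 1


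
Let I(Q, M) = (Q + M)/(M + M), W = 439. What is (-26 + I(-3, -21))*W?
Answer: -78142/7 ≈ -11163.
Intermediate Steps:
I(Q, M) = (M + Q)/(2*M) (I(Q, M) = (M + Q)/((2*M)) = (M + Q)*(1/(2*M)) = (M + Q)/(2*M))
(-26 + I(-3, -21))*W = (-26 + (½)*(-21 - 3)/(-21))*439 = (-26 + (½)*(-1/21)*(-24))*439 = (-26 + 4/7)*439 = -178/7*439 = -78142/7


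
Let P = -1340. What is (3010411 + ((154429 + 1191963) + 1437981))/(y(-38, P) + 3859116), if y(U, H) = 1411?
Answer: 5794784/3860527 ≈ 1.5010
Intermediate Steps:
(3010411 + ((154429 + 1191963) + 1437981))/(y(-38, P) + 3859116) = (3010411 + ((154429 + 1191963) + 1437981))/(1411 + 3859116) = (3010411 + (1346392 + 1437981))/3860527 = (3010411 + 2784373)*(1/3860527) = 5794784*(1/3860527) = 5794784/3860527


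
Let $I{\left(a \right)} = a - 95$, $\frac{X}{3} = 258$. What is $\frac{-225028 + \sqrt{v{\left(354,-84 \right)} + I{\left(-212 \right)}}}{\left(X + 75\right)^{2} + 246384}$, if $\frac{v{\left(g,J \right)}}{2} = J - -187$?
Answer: $- \frac{225028}{967185} + \frac{i \sqrt{101}}{967185} \approx -0.23266 + 1.0391 \cdot 10^{-5} i$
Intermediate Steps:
$v{\left(g,J \right)} = 374 + 2 J$ ($v{\left(g,J \right)} = 2 \left(J - -187\right) = 2 \left(J + 187\right) = 2 \left(187 + J\right) = 374 + 2 J$)
$X = 774$ ($X = 3 \cdot 258 = 774$)
$I{\left(a \right)} = -95 + a$
$\frac{-225028 + \sqrt{v{\left(354,-84 \right)} + I{\left(-212 \right)}}}{\left(X + 75\right)^{2} + 246384} = \frac{-225028 + \sqrt{\left(374 + 2 \left(-84\right)\right) - 307}}{\left(774 + 75\right)^{2} + 246384} = \frac{-225028 + \sqrt{\left(374 - 168\right) - 307}}{849^{2} + 246384} = \frac{-225028 + \sqrt{206 - 307}}{720801 + 246384} = \frac{-225028 + \sqrt{-101}}{967185} = \left(-225028 + i \sqrt{101}\right) \frac{1}{967185} = - \frac{225028}{967185} + \frac{i \sqrt{101}}{967185}$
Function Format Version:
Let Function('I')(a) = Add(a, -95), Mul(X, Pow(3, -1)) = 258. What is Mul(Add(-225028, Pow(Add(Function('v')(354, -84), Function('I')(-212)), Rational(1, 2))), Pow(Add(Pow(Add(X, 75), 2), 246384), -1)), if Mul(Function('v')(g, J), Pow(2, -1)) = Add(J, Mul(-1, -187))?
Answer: Add(Rational(-225028, 967185), Mul(Rational(1, 967185), I, Pow(101, Rational(1, 2)))) ≈ Add(-0.23266, Mul(1.0391e-5, I))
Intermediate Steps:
Function('v')(g, J) = Add(374, Mul(2, J)) (Function('v')(g, J) = Mul(2, Add(J, Mul(-1, -187))) = Mul(2, Add(J, 187)) = Mul(2, Add(187, J)) = Add(374, Mul(2, J)))
X = 774 (X = Mul(3, 258) = 774)
Function('I')(a) = Add(-95, a)
Mul(Add(-225028, Pow(Add(Function('v')(354, -84), Function('I')(-212)), Rational(1, 2))), Pow(Add(Pow(Add(X, 75), 2), 246384), -1)) = Mul(Add(-225028, Pow(Add(Add(374, Mul(2, -84)), Add(-95, -212)), Rational(1, 2))), Pow(Add(Pow(Add(774, 75), 2), 246384), -1)) = Mul(Add(-225028, Pow(Add(Add(374, -168), -307), Rational(1, 2))), Pow(Add(Pow(849, 2), 246384), -1)) = Mul(Add(-225028, Pow(Add(206, -307), Rational(1, 2))), Pow(Add(720801, 246384), -1)) = Mul(Add(-225028, Pow(-101, Rational(1, 2))), Pow(967185, -1)) = Mul(Add(-225028, Mul(I, Pow(101, Rational(1, 2)))), Rational(1, 967185)) = Add(Rational(-225028, 967185), Mul(Rational(1, 967185), I, Pow(101, Rational(1, 2))))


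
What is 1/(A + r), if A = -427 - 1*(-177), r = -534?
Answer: -1/784 ≈ -0.0012755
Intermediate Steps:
A = -250 (A = -427 + 177 = -250)
1/(A + r) = 1/(-250 - 534) = 1/(-784) = -1/784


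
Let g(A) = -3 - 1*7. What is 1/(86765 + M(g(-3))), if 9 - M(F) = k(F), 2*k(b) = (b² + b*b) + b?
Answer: 1/86679 ≈ 1.1537e-5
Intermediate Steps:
g(A) = -10 (g(A) = -3 - 7 = -10)
k(b) = b² + b/2 (k(b) = ((b² + b*b) + b)/2 = ((b² + b²) + b)/2 = (2*b² + b)/2 = (b + 2*b²)/2 = b² + b/2)
M(F) = 9 - F*(½ + F)
1/(86765 + M(g(-3))) = 1/(86765 + (9 - 1*(-10)² - ½*(-10))) = 1/(86765 + (9 - 1*100 + 5)) = 1/(86765 + (9 - 100 + 5)) = 1/(86765 - 86) = 1/86679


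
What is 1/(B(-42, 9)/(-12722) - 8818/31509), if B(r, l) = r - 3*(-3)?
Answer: -400857498/111142799 ≈ -3.6067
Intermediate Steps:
B(r, l) = 9 + r (B(r, l) = r + 9 = 9 + r)
1/(B(-42, 9)/(-12722) - 8818/31509) = 1/((9 - 42)/(-12722) - 8818/31509) = 1/(-33*(-1/12722) - 8818*1/31509) = 1/(33/12722 - 8818/31509) = 1/(-111142799/400857498) = -400857498/111142799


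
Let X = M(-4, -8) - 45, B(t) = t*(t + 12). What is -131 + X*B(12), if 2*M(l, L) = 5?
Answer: -12371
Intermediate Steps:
B(t) = t*(12 + t)
M(l, L) = 5/2 (M(l, L) = (1/2)*5 = 5/2)
X = -85/2 (X = 5/2 - 45 = -85/2 ≈ -42.500)
-131 + X*B(12) = -131 - 510*(12 + 12) = -131 - 510*24 = -131 - 85/2*288 = -131 - 12240 = -12371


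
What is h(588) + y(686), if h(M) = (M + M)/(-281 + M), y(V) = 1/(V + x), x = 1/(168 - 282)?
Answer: 92001726/24008321 ≈ 3.8321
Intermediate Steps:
x = -1/114 (x = 1/(-114) = -1/114 ≈ -0.0087719)
y(V) = 1/(-1/114 + V) (y(V) = 1/(V - 1/114) = 1/(-1/114 + V))
h(M) = 2*M/(-281 + M) (h(M) = (2*M)/(-281 + M) = 2*M/(-281 + M))
h(588) + y(686) = 2*588/(-281 + 588) + 114/(-1 + 114*686) = 2*588/307 + 114/(-1 + 78204) = 2*588*(1/307) + 114/78203 = 1176/307 + 114*(1/78203) = 1176/307 + 114/78203 = 92001726/24008321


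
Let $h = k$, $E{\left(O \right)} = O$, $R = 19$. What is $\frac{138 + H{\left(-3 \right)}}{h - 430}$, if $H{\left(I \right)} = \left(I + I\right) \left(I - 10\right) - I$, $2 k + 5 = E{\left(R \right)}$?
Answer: $- \frac{73}{141} \approx -0.51773$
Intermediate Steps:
$k = 7$ ($k = - \frac{5}{2} + \frac{1}{2} \cdot 19 = - \frac{5}{2} + \frac{19}{2} = 7$)
$h = 7$
$H{\left(I \right)} = - I + 2 I \left(-10 + I\right)$ ($H{\left(I \right)} = 2 I \left(-10 + I\right) - I = - I + 2 I \left(-10 + I\right)$)
$\frac{138 + H{\left(-3 \right)}}{h - 430} = \frac{138 - 3 \left(-21 + 2 \left(-3\right)\right)}{7 - 430} = \frac{138 - 3 \left(-21 - 6\right)}{-423} = \left(138 - -81\right) \left(- \frac{1}{423}\right) = \left(138 + 81\right) \left(- \frac{1}{423}\right) = 219 \left(- \frac{1}{423}\right) = - \frac{73}{141}$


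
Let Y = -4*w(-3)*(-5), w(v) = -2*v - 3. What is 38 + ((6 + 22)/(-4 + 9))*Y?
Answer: 374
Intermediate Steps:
w(v) = -3 - 2*v
Y = 60 (Y = -4*(-3 - 2*(-3))*(-5) = -4*(-3 + 6)*(-5) = -4*3*(-5) = -12*(-5) = 60)
38 + ((6 + 22)/(-4 + 9))*Y = 38 + ((6 + 22)/(-4 + 9))*60 = 38 + (28/5)*60 = 38 + 336 = 374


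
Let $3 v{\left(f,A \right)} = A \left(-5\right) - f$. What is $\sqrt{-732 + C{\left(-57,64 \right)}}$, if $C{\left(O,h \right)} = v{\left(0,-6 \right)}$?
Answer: $19 i \sqrt{2} \approx 26.87 i$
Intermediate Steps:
$v{\left(f,A \right)} = - \frac{5 A}{3} - \frac{f}{3}$ ($v{\left(f,A \right)} = \frac{A \left(-5\right) - f}{3} = \frac{- 5 A - f}{3} = \frac{- f - 5 A}{3} = - \frac{5 A}{3} - \frac{f}{3}$)
$C{\left(O,h \right)} = 10$ ($C{\left(O,h \right)} = \left(- \frac{5}{3}\right) \left(-6\right) - 0 = 10 + 0 = 10$)
$\sqrt{-732 + C{\left(-57,64 \right)}} = \sqrt{-732 + 10} = \sqrt{-722} = 19 i \sqrt{2}$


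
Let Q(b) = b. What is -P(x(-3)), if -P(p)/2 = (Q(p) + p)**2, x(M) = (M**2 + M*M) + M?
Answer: 1800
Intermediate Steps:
x(M) = M + 2*M**2 (x(M) = (M**2 + M**2) + M = 2*M**2 + M = M + 2*M**2)
P(p) = -8*p**2 (P(p) = -2*(p + p)**2 = -2*4*p**2 = -8*p**2)
-P(x(-3)) = -(-8)*(-3*(1 + 2*(-3)))**2 = -(-8)*(-3*(1 - 6))**2 = -(-8)*(-3*(-5))**2 = -(-8)*15**2 = -(-8)*225 = -1*(-1800) = 1800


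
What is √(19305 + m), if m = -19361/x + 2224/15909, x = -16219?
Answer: 2*√6558094105875815235/36861153 ≈ 138.95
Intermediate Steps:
m = 344085205/258028071 (m = -19361/(-16219) + 2224/15909 = -19361*(-1/16219) + 2224*(1/15909) = 19361/16219 + 2224/15909 = 344085205/258028071 ≈ 1.3335)
√(19305 + m) = √(19305 + 344085205/258028071) = √(4981575995860/258028071) = 2*√6558094105875815235/36861153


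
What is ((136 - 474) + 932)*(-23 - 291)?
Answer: -186516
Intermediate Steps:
((136 - 474) + 932)*(-23 - 291) = (-338 + 932)*(-314) = 594*(-314) = -186516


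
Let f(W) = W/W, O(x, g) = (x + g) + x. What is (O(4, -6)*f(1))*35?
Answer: 70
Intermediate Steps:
O(x, g) = g + 2*x (O(x, g) = (g + x) + x = g + 2*x)
f(W) = 1
(O(4, -6)*f(1))*35 = ((-6 + 2*4)*1)*35 = ((-6 + 8)*1)*35 = (2*1)*35 = 2*35 = 70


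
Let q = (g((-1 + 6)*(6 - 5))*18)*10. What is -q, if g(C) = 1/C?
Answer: -36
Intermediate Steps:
g(C) = 1/C
q = 36 (q = (18/((-1 + 6)*(6 - 5)))*10 = (18/(5*1))*10 = (18/5)*10 = 36)
-q = -1*36 = -36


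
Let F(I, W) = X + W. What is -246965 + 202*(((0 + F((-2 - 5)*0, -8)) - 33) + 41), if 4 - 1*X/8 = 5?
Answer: -248581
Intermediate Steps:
X = -8 (X = 32 - 8*5 = 32 - 40 = -8)
F(I, W) = -8 + W
-246965 + 202*(((0 + F((-2 - 5)*0, -8)) - 33) + 41) = -246965 + 202*(((0 + (-8 - 8)) - 33) + 41) = -246965 + 202*(((0 - 16) - 33) + 41) = -246965 + 202*((-16 - 33) + 41) = -246965 + 202*(-49 + 41) = -246965 + 202*(-8) = -246965 - 1616 = -248581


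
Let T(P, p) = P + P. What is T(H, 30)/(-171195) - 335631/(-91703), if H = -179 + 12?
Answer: 57488977847/15699095085 ≈ 3.6619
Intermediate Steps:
H = -167
T(P, p) = 2*P
T(H, 30)/(-171195) - 335631/(-91703) = (2*(-167))/(-171195) - 335631/(-91703) = -334*(-1/171195) - 335631*(-1/91703) = 334/171195 + 335631/91703 = 57488977847/15699095085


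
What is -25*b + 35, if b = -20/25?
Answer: 55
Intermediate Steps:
b = -⅘ (b = -20*1/25 = -⅘ ≈ -0.80000)
-25*b + 35 = -25*(-⅘) + 35 = 20 + 35 = 55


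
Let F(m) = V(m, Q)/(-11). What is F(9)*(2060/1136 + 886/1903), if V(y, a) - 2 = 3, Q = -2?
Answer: -6158345/5944972 ≈ -1.0359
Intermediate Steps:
V(y, a) = 5 (V(y, a) = 2 + 3 = 5)
F(m) = -5/11 (F(m) = 5/(-11) = 5*(-1/11) = -5/11)
F(9)*(2060/1136 + 886/1903) = -5*(2060/1136 + 886/1903)/11 = -5*(2060*(1/1136) + 886*(1/1903))/11 = -5*(515/284 + 886/1903)/11 = -5/11*1231669/540452 = -6158345/5944972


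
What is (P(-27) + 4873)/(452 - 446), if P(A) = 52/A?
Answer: 131519/162 ≈ 811.85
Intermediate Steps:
(P(-27) + 4873)/(452 - 446) = (52/(-27) + 4873)/(452 - 446) = (52*(-1/27) + 4873)/6 = (-52/27 + 4873)*(⅙) = (131519/27)*(⅙) = 131519/162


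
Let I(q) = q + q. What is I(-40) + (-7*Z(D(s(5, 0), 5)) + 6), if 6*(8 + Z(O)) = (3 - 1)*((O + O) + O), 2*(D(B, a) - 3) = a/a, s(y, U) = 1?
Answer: -85/2 ≈ -42.500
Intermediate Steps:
D(B, a) = 7/2 (D(B, a) = 3 + (a/a)/2 = 3 + (½)*1 = 3 + ½ = 7/2)
Z(O) = -8 + O (Z(O) = -8 + ((3 - 1)*((O + O) + O))/6 = -8 + (2*(2*O + O))/6 = -8 + (2*(3*O))/6 = -8 + (6*O)/6 = -8 + O)
I(q) = 2*q
I(-40) + (-7*Z(D(s(5, 0), 5)) + 6) = 2*(-40) + (-7*(-8 + 7/2) + 6) = -80 + (-7*(-9/2) + 6) = -80 + (63/2 + 6) = -80 + 75/2 = -85/2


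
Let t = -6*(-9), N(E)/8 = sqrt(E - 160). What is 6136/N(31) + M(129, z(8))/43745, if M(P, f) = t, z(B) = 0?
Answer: 54/43745 - 767*I*sqrt(129)/129 ≈ 0.0012344 - 67.531*I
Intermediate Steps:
N(E) = 8*sqrt(-160 + E) (N(E) = 8*sqrt(E - 160) = 8*sqrt(-160 + E))
t = 54
M(P, f) = 54
6136/N(31) + M(129, z(8))/43745 = 6136/((8*sqrt(-160 + 31))) + 54/43745 = 6136/((8*sqrt(-129))) + 54*(1/43745) = 6136/((8*(I*sqrt(129)))) + 54/43745 = 6136/((8*I*sqrt(129))) + 54/43745 = 6136*(-I*sqrt(129)/1032) + 54/43745 = -767*I*sqrt(129)/129 + 54/43745 = 54/43745 - 767*I*sqrt(129)/129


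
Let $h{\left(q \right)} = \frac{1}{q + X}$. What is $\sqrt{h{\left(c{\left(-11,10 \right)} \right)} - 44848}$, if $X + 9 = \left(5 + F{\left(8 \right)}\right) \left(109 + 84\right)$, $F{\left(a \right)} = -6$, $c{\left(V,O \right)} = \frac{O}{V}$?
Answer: $\frac{i \sqrt{6206246314}}{372} \approx 211.77 i$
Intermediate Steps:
$X = -202$ ($X = -9 + \left(5 - 6\right) \left(109 + 84\right) = -9 - 193 = -202$)
$h{\left(q \right)} = \frac{1}{-202 + q}$ ($h{\left(q \right)} = \frac{1}{q - 202} = \frac{1}{-202 + q}$)
$\sqrt{h{\left(c{\left(-11,10 \right)} \right)} - 44848} = \sqrt{\frac{1}{-202 + \frac{10}{-11}} - 44848} = \sqrt{\frac{1}{-202 + 10 \left(- \frac{1}{11}\right)} - 44848} = \sqrt{\frac{1}{-202 - \frac{10}{11}} - 44848} = \sqrt{\frac{1}{- \frac{2232}{11}} - 44848} = \sqrt{- \frac{11}{2232} - 44848} = \sqrt{- \frac{100100747}{2232}} = \frac{i \sqrt{6206246314}}{372}$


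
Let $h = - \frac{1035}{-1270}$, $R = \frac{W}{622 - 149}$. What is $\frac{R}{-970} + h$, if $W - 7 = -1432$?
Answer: $\frac{4766781}{5826887} \approx 0.81807$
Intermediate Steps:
$W = -1425$ ($W = 7 - 1432 = -1425$)
$R = - \frac{1425}{473}$ ($R = - \frac{1425}{622 - 149} = - \frac{1425}{473} \approx -3.0127$)
$h = \frac{207}{254}$ ($h = \left(-1035\right) \left(- \frac{1}{1270}\right) = \frac{207}{254} \approx 0.81496$)
$\frac{R}{-970} + h = - \frac{1425}{473 \left(-970\right)} + \frac{207}{254} = \left(- \frac{1425}{473}\right) \left(- \frac{1}{970}\right) + \frac{207}{254} = \frac{285}{91762} + \frac{207}{254} = \frac{4766781}{5826887}$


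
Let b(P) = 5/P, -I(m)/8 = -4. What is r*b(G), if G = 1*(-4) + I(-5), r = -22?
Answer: -55/14 ≈ -3.9286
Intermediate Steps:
I(m) = 32 (I(m) = -8*(-4) = 32)
G = 28 (G = 1*(-4) + 32 = -4 + 32 = 28)
r*b(G) = -110/28 = -22*5/28 = -55/14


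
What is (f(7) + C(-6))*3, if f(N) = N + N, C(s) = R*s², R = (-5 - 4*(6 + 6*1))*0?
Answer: 42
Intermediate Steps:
R = 0 (R = (-5 - 4*(6 + 6))*0 = (-5 - 4*12)*0 = (-5 - 48)*0 = -53*0 = 0)
C(s) = 0 (C(s) = 0*s² = 0)
f(N) = 2*N
(f(7) + C(-6))*3 = (2*7 + 0)*3 = (14 + 0)*3 = 14*3 = 42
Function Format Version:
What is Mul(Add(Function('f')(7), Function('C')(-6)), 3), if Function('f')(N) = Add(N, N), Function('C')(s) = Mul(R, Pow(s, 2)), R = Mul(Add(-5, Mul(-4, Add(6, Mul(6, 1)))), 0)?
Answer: 42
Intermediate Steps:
R = 0 (R = Mul(Add(-5, Mul(-4, Add(6, 6))), 0) = Mul(Add(-5, Mul(-4, 12)), 0) = Mul(Add(-5, -48), 0) = Mul(-53, 0) = 0)
Function('C')(s) = 0 (Function('C')(s) = Mul(0, Pow(s, 2)) = 0)
Function('f')(N) = Mul(2, N)
Mul(Add(Function('f')(7), Function('C')(-6)), 3) = Mul(Add(Mul(2, 7), 0), 3) = Mul(Add(14, 0), 3) = Mul(14, 3) = 42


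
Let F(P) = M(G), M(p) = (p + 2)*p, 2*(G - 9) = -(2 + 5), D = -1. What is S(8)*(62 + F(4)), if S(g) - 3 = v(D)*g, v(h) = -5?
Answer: -15281/4 ≈ -3820.3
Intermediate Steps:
G = 11/2 (G = 9 + (-(2 + 5))/2 = 9 + (-1*7)/2 = 9 + (½)*(-7) = 9 - 7/2 = 11/2 ≈ 5.5000)
M(p) = p*(2 + p) (M(p) = (2 + p)*p = p*(2 + p))
F(P) = 165/4 (F(P) = 11*(2 + 11/2)/2 = (11/2)*(15/2) = 165/4)
S(g) = 3 - 5*g
S(8)*(62 + F(4)) = (3 - 5*8)*(62 + 165/4) = (3 - 40)*(413/4) = -37*413/4 = -15281/4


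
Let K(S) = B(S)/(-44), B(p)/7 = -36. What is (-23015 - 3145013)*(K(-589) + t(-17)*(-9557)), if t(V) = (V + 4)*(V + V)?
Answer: 147205813977988/11 ≈ 1.3382e+13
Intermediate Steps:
t(V) = 2*V*(4 + V) (t(V) = (4 + V)*(2*V) = 2*V*(4 + V))
B(p) = -252 (B(p) = 7*(-36) = -252)
K(S) = 63/11 (K(S) = -252/(-44) = -252*(-1/44) = 63/11)
(-23015 - 3145013)*(K(-589) + t(-17)*(-9557)) = (-23015 - 3145013)*(63/11 + (2*(-17)*(4 - 17))*(-9557)) = -3168028*(63/11 + (2*(-17)*(-13))*(-9557)) = -3168028*(63/11 + 442*(-9557)) = -3168028*(63/11 - 4224194) = -3168028*(-46466071/11) = 147205813977988/11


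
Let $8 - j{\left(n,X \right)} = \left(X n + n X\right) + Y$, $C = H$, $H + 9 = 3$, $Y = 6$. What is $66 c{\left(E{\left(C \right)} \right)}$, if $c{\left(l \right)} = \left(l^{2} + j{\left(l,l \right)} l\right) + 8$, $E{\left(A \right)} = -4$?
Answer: $9504$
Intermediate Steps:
$H = -6$ ($H = -9 + 3 = -6$)
$C = -6$
$j{\left(n,X \right)} = 2 - 2 X n$ ($j{\left(n,X \right)} = 8 - \left(\left(X n + n X\right) + 6\right) = 8 - \left(\left(X n + X n\right) + 6\right) = 8 - \left(2 X n + 6\right) = 8 - \left(6 + 2 X n\right) = 2 - 2 X n$)
$c{\left(l \right)} = 8 + l^{2} + l \left(2 - 2 l^{2}\right)$ ($c{\left(l \right)} = \left(l^{2} + \left(2 - 2 l l\right) l\right) + 8 = \left(l^{2} + \left(2 - 2 l^{2}\right) l\right) + 8 = \left(l^{2} + l \left(2 - 2 l^{2}\right)\right) + 8 = 8 + l^{2} + l \left(2 - 2 l^{2}\right)$)
$66 c{\left(E{\left(C \right)} \right)} = 66 \left(8 + \left(-4\right)^{2} - - 8 \left(-1 + \left(-4\right)^{2}\right)\right) = 66 \left(8 + 16 - - 8 \left(-1 + 16\right)\right) = 66 \left(8 + 16 - \left(-8\right) 15\right) = 66 \left(8 + 16 + 120\right) = 66 \cdot 144 = 9504$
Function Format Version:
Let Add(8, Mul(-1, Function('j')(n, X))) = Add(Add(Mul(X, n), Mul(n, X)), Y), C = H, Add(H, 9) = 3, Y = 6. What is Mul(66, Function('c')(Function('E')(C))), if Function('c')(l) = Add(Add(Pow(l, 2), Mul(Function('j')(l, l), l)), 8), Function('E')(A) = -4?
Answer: 9504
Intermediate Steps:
H = -6 (H = Add(-9, 3) = -6)
C = -6
Function('j')(n, X) = Add(2, Mul(-2, X, n)) (Function('j')(n, X) = Add(8, Mul(-1, Add(Add(Mul(X, n), Mul(n, X)), 6))) = Add(8, Mul(-1, Add(Add(Mul(X, n), Mul(X, n)), 6))) = Add(8, Mul(-1, Add(Mul(2, X, n), 6))) = Add(8, Mul(-1, Add(6, Mul(2, X, n)))) = Add(8, Add(-6, Mul(-2, X, n))) = Add(2, Mul(-2, X, n)))
Function('c')(l) = Add(8, Pow(l, 2), Mul(l, Add(2, Mul(-2, Pow(l, 2))))) (Function('c')(l) = Add(Add(Pow(l, 2), Mul(Add(2, Mul(-2, l, l)), l)), 8) = Add(Add(Pow(l, 2), Mul(Add(2, Mul(-2, Pow(l, 2))), l)), 8) = Add(Add(Pow(l, 2), Mul(l, Add(2, Mul(-2, Pow(l, 2))))), 8) = Add(8, Pow(l, 2), Mul(l, Add(2, Mul(-2, Pow(l, 2))))))
Mul(66, Function('c')(Function('E')(C))) = Mul(66, Add(8, Pow(-4, 2), Mul(-2, -4, Add(-1, Pow(-4, 2))))) = Mul(66, Add(8, 16, Mul(-2, -4, Add(-1, 16)))) = Mul(66, Add(8, 16, Mul(-2, -4, 15))) = Mul(66, Add(8, 16, 120)) = Mul(66, 144) = 9504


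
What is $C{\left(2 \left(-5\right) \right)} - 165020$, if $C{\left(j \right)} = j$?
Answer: $-165030$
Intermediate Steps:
$C{\left(2 \left(-5\right) \right)} - 165020 = 2 \left(-5\right) - 165020 = -10 - 165020 = -165030$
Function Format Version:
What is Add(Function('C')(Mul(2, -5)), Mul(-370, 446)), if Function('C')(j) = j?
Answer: -165030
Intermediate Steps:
Add(Function('C')(Mul(2, -5)), Mul(-370, 446)) = Add(Mul(2, -5), Mul(-370, 446)) = Add(-10, -165020) = -165030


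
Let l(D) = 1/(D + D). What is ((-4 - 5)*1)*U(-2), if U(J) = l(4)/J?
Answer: 9/16 ≈ 0.56250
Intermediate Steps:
l(D) = 1/(2*D)
U(J) = 1/(8*J) (U(J) = ((1/2)/4)/J = ((1/2)*(1/4))/J = 1/(8*J))
((-4 - 5)*1)*U(-2) = ((-4 - 5)*1)*((1/8)/(-2)) = (-9*1)*((1/8)*(-1/2)) = -9*(-1/16) = 9/16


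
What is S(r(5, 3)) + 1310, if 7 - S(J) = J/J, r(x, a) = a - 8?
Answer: 1316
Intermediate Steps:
r(x, a) = -8 + a
S(J) = 6 (S(J) = 7 - J/J = 7 - 1*1 = 7 - 1 = 6)
S(r(5, 3)) + 1310 = 6 + 1310 = 1316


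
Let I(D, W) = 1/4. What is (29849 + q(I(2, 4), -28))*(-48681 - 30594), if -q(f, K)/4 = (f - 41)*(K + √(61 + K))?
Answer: -2004468375 - 12921825*√33 ≈ -2.0787e+9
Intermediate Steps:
I(D, W) = ¼
q(f, K) = -4*(-41 + f)*(K + √(61 + K)) (q(f, K) = -4*(f - 41)*(K + √(61 + K)) = -4*(-41 + f)*(K + √(61 + K)))
(29849 + q(I(2, 4), -28))*(-48681 - 30594) = (29849 + (164*(-28) + 164*√(61 - 28) - 4*(-28)*¼ - 4*¼*√(61 - 28)))*(-48681 - 30594) = (29849 + (-4592 + 164*√33 + 28 - 4*¼*√33))*(-79275) = (29849 + (-4592 + 164*√33 + 28 - √33))*(-79275) = (29849 + (-4564 + 163*√33))*(-79275) = (25285 + 163*√33)*(-79275) = -2004468375 - 12921825*√33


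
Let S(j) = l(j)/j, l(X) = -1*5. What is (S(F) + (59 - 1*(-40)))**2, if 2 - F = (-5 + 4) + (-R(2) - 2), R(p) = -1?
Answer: 152881/16 ≈ 9555.1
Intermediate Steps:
l(X) = -5
F = 4 (F = 2 - ((-5 + 4) + (-1*(-1) - 2)) = 2 - (-1 + (1 - 2)) = 2 - (-1 - 1) = 2 - 1*(-2) = 2 + 2 = 4)
S(j) = -5/j
(S(F) + (59 - 1*(-40)))**2 = (-5/4 + (59 - 1*(-40)))**2 = (-5*1/4 + (59 + 40))**2 = (-5/4 + 99)**2 = (391/4)**2 = 152881/16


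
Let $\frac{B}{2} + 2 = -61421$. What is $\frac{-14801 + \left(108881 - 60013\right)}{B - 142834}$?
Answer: $- \frac{34067}{265680} \approx -0.12823$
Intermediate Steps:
$B = -122846$ ($B = -4 + 2 \left(-61421\right) = -4 - 122842 = -122846$)
$\frac{-14801 + \left(108881 - 60013\right)}{B - 142834} = \frac{-14801 + \left(108881 - 60013\right)}{-122846 - 142834} = \frac{-14801 + 48868}{-265680} = 34067 \left(- \frac{1}{265680}\right) = - \frac{34067}{265680}$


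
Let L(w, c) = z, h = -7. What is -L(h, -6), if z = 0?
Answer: 0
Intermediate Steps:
L(w, c) = 0
-L(h, -6) = -1*0 = 0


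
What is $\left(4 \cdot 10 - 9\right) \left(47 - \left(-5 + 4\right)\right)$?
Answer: $1488$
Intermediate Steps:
$\left(4 \cdot 10 - 9\right) \left(47 - \left(-5 + 4\right)\right) = \left(40 - 9\right) \left(47 - -1\right) = 31 \left(47 + 1\right) = 31 \cdot 48 = 1488$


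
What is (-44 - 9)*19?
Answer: -1007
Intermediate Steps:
(-44 - 9)*19 = -53*19 = -1007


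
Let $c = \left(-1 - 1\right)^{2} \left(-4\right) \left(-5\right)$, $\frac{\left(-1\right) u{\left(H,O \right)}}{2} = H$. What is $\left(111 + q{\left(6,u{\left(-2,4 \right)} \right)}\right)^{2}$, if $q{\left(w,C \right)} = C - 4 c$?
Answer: $42025$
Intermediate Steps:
$u{\left(H,O \right)} = - 2 H$
$c = 80$ ($c = \left(-2\right)^{2} \left(-4\right) \left(-5\right) = 4 \left(-4\right) \left(-5\right) = \left(-16\right) \left(-5\right) = 80$)
$q{\left(w,C \right)} = -320 + C$ ($q{\left(w,C \right)} = C - 320 = -320 + C$)
$\left(111 + q{\left(6,u{\left(-2,4 \right)} \right)}\right)^{2} = \left(111 - 316\right)^{2} = \left(-205\right)^{2} = 42025$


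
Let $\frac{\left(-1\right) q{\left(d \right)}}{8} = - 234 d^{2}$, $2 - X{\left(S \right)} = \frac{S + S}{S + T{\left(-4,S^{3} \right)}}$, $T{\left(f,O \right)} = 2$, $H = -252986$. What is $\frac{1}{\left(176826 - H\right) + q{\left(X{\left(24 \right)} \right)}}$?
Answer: $\frac{13}{5588132} \approx 2.3264 \cdot 10^{-6}$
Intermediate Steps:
$X{\left(S \right)} = 2 - \frac{2 S}{2 + S}$ ($X{\left(S \right)} = 2 - \frac{S + S}{S + 2} = 2 - \frac{2 S}{2 + S}$)
$q{\left(d \right)} = 1872 d^{2}$ ($q{\left(d \right)} = - 8 \left(- 234 d^{2}\right) = 1872 d^{2}$)
$\frac{1}{\left(176826 - H\right) + q{\left(X{\left(24 \right)} \right)}} = \frac{1}{\left(176826 - -252986\right) + 1872 \left(\frac{4}{2 + 24}\right)^{2}} = \frac{1}{\left(176826 + 252986\right) + 1872 \left(\frac{4}{26}\right)^{2}} = \frac{1}{429812 + 1872 \left(4 \cdot \frac{1}{26}\right)^{2}} = \frac{1}{429812 + 1872 \left(\frac{2}{13}\right)^{2}} = \frac{1}{429812 + 1872 \cdot \frac{4}{169}} = \frac{1}{429812 + \frac{576}{13}} = \frac{1}{\frac{5588132}{13}} = \frac{13}{5588132}$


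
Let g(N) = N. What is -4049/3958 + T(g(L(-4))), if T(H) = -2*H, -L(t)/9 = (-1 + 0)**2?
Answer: 67195/3958 ≈ 16.977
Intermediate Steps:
L(t) = -9 (L(t) = -9*(-1 + 0)**2 = -9*(-1)**2 = -9*1 = -9)
-4049/3958 + T(g(L(-4))) = -4049/3958 - 2*(-9) = -4049*1/3958 + 18 = -4049/3958 + 18 = 67195/3958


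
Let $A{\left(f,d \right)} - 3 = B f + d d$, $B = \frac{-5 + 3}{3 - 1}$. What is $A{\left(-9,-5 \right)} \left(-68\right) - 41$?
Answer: $-2557$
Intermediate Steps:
$B = -1$ ($B = - \frac{2}{2} = \left(-2\right) \frac{1}{2} = -1$)
$A{\left(f,d \right)} = 3 + d^{2} - f$ ($A{\left(f,d \right)} = 3 + \left(- f + d d\right) = 3 + \left(- f + d^{2}\right) = 3 + \left(d^{2} - f\right) = 3 + d^{2} - f$)
$A{\left(-9,-5 \right)} \left(-68\right) - 41 = \left(3 + \left(-5\right)^{2} - -9\right) \left(-68\right) - 41 = \left(3 + 25 + 9\right) \left(-68\right) - 41 = 37 \left(-68\right) - 41 = -2516 - 41 = -2557$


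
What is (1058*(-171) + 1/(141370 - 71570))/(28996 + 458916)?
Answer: -12628076399/34056257600 ≈ -0.37080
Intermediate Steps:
(1058*(-171) + 1/(141370 - 71570))/(28996 + 458916) = (-180918 + 1/69800)/487912 = (-180918 + 1/69800)*(1/487912) = -12628076399/69800*1/487912 = -12628076399/34056257600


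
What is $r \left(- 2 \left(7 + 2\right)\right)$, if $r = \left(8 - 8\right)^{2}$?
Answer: $0$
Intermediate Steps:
$r = 0$ ($r = 0^{2} = 0$)
$r \left(- 2 \left(7 + 2\right)\right) = 0 \left(- 2 \left(7 + 2\right)\right) = 0 \left(\left(-2\right) 9\right) = 0 \left(-18\right) = 0$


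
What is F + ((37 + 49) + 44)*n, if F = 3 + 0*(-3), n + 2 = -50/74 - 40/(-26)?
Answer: -5359/37 ≈ -144.84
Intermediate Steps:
n = -547/481 (n = -2 + (-50/74 - 40/(-26)) = -2 + (-50*1/74 - 40*(-1/26)) = -2 + (-25/37 + 20/13) = -2 + 415/481 = -547/481 ≈ -1.1372)
F = 3 (F = 3 + 0 = 3)
F + ((37 + 49) + 44)*n = 3 + ((37 + 49) + 44)*(-547/481) = 3 + (86 + 44)*(-547/481) = 3 + 130*(-547/481) = 3 - 5470/37 = -5359/37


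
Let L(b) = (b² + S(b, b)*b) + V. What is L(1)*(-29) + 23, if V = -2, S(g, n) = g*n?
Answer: 23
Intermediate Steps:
L(b) = -2 + b² + b³ (L(b) = (b² + (b*b)*b) - 2 = (b² + b²*b) - 2 = (b² + b³) - 2 = -2 + b² + b³)
L(1)*(-29) + 23 = (-2 + 1² + 1³)*(-29) + 23 = (-2 + 1 + 1)*(-29) + 23 = 0*(-29) + 23 = 0 + 23 = 23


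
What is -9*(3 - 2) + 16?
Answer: 7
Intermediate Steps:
-9*(3 - 2) + 16 = -9*1 + 16 = -9 + 16 = 7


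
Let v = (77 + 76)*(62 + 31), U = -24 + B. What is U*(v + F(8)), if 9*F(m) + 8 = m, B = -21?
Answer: -640305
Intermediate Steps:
F(m) = -8/9 + m/9
U = -45 (U = -24 - 21 = -45)
v = 14229 (v = 153*93 = 14229)
U*(v + F(8)) = -45*(14229 + (-8/9 + (1/9)*8)) = -45*(14229 + (-8/9 + 8/9)) = -45*(14229 + 0) = -45*14229 = -640305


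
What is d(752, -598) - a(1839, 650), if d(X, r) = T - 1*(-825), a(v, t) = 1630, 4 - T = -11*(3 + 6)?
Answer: -702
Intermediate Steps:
T = 103 (T = 4 - (-11)*(3 + 6) = 4 - (-11)*9 = 4 - 1*(-99) = 4 + 99 = 103)
d(X, r) = 928 (d(X, r) = 103 - 1*(-825) = 103 + 825 = 928)
d(752, -598) - a(1839, 650) = 928 - 1*1630 = 928 - 1630 = -702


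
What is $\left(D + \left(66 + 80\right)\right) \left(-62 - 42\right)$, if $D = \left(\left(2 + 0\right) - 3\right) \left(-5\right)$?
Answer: $-15704$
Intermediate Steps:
$D = 5$ ($D = \left(2 - 3\right) \left(-5\right) = \left(-1\right) \left(-5\right) = 5$)
$\left(D + \left(66 + 80\right)\right) \left(-62 - 42\right) = \left(5 + \left(66 + 80\right)\right) \left(-62 - 42\right) = \left(5 + 146\right) \left(-104\right) = 151 \left(-104\right) = -15704$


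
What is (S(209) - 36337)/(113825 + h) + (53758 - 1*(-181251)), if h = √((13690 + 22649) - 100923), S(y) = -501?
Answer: 3044818286786531/12956195209 + 221028*I*√1794/12956195209 ≈ 2.3501e+5 + 0.00072257*I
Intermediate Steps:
h = 6*I*√1794 (h = √(36339 - 100923) = √(-64584) = 6*I*√1794 ≈ 254.13*I)
(S(209) - 36337)/(113825 + h) + (53758 - 1*(-181251)) = (-501 - 36337)/(113825 + 6*I*√1794) + (53758 - 1*(-181251)) = -36838/(113825 + 6*I*√1794) + (53758 + 181251) = -36838/(113825 + 6*I*√1794) + 235009 = 235009 - 36838/(113825 + 6*I*√1794)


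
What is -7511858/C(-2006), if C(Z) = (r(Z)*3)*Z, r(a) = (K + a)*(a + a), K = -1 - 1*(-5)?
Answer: 220937/1421668248 ≈ 0.00015541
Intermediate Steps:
K = 4 (K = -1 + 5 = 4)
r(a) = 2*a*(4 + a) (r(a) = (4 + a)*(a + a) = (4 + a)*(2*a) = 2*a*(4 + a))
C(Z) = 6*Z²*(4 + Z) (C(Z) = ((2*Z*(4 + Z))*3)*Z = (6*Z*(4 + Z))*Z = 6*Z²*(4 + Z))
-7511858/C(-2006) = -7511858*1/(24144216*(4 - 2006)) = -7511858/(6*4024036*(-2002)) = -7511858/(-48336720432) = -7511858*(-1/48336720432) = 220937/1421668248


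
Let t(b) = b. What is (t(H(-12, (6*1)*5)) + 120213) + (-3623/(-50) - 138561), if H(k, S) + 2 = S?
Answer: -912377/50 ≈ -18248.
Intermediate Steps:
H(k, S) = -2 + S
(t(H(-12, (6*1)*5)) + 120213) + (-3623/(-50) - 138561) = ((-2 + (6*1)*5) + 120213) + (-3623/(-50) - 138561) = ((-2 + 6*5) + 120213) + (-1/50*(-3623) - 138561) = ((-2 + 30) + 120213) + (3623/50 - 138561) = (28 + 120213) - 6924427/50 = 120241 - 6924427/50 = -912377/50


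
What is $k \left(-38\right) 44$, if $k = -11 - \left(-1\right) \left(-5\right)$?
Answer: $26752$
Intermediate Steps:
$k = -16$ ($k = -11 - 5 = -16$)
$k \left(-38\right) 44 = \left(-16\right) \left(-38\right) 44 = 608 \cdot 44 = 26752$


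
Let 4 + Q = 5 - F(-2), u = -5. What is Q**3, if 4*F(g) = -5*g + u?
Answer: -1/64 ≈ -0.015625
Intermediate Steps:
F(g) = -5/4 - 5*g/4 (F(g) = (-5*g - 5)/4 = (-5 - 5*g)/4 = -5/4 - 5*g/4)
Q = -1/4 (Q = -4 + (5 - (-5/4 - 5/4*(-2))) = -4 + (5 - (-5/4 + 5/2)) = -4 + (5 - 1*5/4) = -4 + (5 - 5/4) = -4 + 15/4 = -1/4 ≈ -0.25000)
Q**3 = (-1/4)**3 = -1/64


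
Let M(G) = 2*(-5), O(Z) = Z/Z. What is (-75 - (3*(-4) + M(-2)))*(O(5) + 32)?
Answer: -1749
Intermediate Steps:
O(Z) = 1
M(G) = -10
(-75 - (3*(-4) + M(-2)))*(O(5) + 32) = (-75 - (3*(-4) - 10))*(1 + 32) = (-75 - (-12 - 10))*33 = (-75 - 1*(-22))*33 = (-75 + 22)*33 = -53*33 = -1749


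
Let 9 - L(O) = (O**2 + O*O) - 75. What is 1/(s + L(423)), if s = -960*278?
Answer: -1/624654 ≈ -1.6009e-6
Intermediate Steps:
s = -266880
L(O) = 84 - 2*O**2 (L(O) = 9 - ((O**2 + O*O) - 75) = 9 - ((O**2 + O**2) - 75) = 9 - (2*O**2 - 75) = 9 - (-75 + 2*O**2) = 9 + (75 - 2*O**2) = 84 - 2*O**2)
1/(s + L(423)) = 1/(-266880 + (84 - 2*423**2)) = 1/(-266880 + (84 - 2*178929)) = 1/(-266880 + (84 - 357858)) = 1/(-266880 - 357774) = 1/(-624654) = -1/624654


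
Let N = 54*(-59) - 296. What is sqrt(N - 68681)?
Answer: 13*I*sqrt(427) ≈ 268.63*I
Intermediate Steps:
N = -3482 (N = -3186 - 296 = -3482)
sqrt(N - 68681) = sqrt(-3482 - 68681) = sqrt(-72163) = 13*I*sqrt(427)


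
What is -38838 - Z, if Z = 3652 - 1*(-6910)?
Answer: -49400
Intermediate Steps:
Z = 10562 (Z = 3652 + 6910 = 10562)
-38838 - Z = -38838 - 1*10562 = -38838 - 10562 = -49400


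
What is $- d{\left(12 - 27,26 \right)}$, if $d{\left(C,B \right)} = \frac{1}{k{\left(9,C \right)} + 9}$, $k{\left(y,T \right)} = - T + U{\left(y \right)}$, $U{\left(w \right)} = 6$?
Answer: $- \frac{1}{30} \approx -0.033333$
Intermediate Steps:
$k{\left(y,T \right)} = 6 - T$ ($k{\left(y,T \right)} = - T + 6 = 6 - T$)
$d{\left(C,B \right)} = \frac{1}{15 - C}$ ($d{\left(C,B \right)} = \frac{1}{\left(6 - C\right) + 9} = \frac{1}{15 - C}$)
$- d{\left(12 - 27,26 \right)} = - \frac{-1}{-15 + \left(12 - 27\right)} = - \frac{-1}{-15 - 15} = - \frac{-1}{-30} = - \frac{\left(-1\right) \left(-1\right)}{30} = \left(-1\right) \frac{1}{30} = - \frac{1}{30}$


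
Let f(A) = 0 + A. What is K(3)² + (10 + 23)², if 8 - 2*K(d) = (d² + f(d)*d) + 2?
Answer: 1125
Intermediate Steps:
f(A) = A
K(d) = 3 - d² (K(d) = 4 - ((d² + d*d) + 2)/2 = 4 - ((d² + d²) + 2)/2 = 4 - (2*d² + 2)/2 = 4 - (2 + 2*d²)/2 = 4 + (-1 - d²) = 3 - d²)
K(3)² + (10 + 23)² = (3 - 1*3²)² + (10 + 23)² = (3 - 1*9)² + 33² = (3 - 9)² + 1089 = (-6)² + 1089 = 36 + 1089 = 1125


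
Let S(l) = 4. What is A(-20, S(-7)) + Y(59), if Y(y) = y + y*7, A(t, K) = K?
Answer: 476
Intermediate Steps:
Y(y) = 8*y (Y(y) = y + 7*y = 8*y)
A(-20, S(-7)) + Y(59) = 4 + 8*59 = 4 + 472 = 476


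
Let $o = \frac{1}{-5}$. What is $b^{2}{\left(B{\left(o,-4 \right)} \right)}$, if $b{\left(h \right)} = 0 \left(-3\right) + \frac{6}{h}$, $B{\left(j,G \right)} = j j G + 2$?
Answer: $\frac{5625}{529} \approx 10.633$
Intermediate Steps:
$o = - \frac{1}{5} \approx -0.2$
$B{\left(j,G \right)} = 2 + G j^{2}$ ($B{\left(j,G \right)} = j^{2} G + 2 = G j^{2} + 2 = 2 + G j^{2}$)
$b{\left(h \right)} = \frac{6}{h}$ ($b{\left(h \right)} = 0 + \frac{6}{h} = \frac{6}{h}$)
$b^{2}{\left(B{\left(o,-4 \right)} \right)} = \left(\frac{6}{2 - 4 \left(- \frac{1}{5}\right)^{2}}\right)^{2} = \left(\frac{6}{2 - \frac{4}{25}}\right)^{2} = \left(\frac{6}{\frac{46}{25}}\right)^{2} = \left(6 \cdot \frac{25}{46}\right)^{2} = \left(\frac{75}{23}\right)^{2} = \frac{5625}{529}$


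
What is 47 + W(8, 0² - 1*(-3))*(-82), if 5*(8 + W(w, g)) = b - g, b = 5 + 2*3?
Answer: 2859/5 ≈ 571.80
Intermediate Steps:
b = 11 (b = 5 + 6 = 11)
W(w, g) = -29/5 - g/5 (W(w, g) = -8 + (11 - g)/5 = -8 + (11/5 - g/5) = -29/5 - g/5)
47 + W(8, 0² - 1*(-3))*(-82) = 47 + (-29/5 - (0² - 1*(-3))/5)*(-82) = 47 + (-29/5 - (0 + 3)/5)*(-82) = 47 + (-29/5 - ⅕*3)*(-82) = 47 + (-29/5 - ⅗)*(-82) = 47 - 32/5*(-82) = 47 + 2624/5 = 2859/5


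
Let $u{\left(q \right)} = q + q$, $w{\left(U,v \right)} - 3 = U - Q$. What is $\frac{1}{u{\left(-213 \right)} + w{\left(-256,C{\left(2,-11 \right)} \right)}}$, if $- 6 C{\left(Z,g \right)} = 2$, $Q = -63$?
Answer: $- \frac{1}{616} \approx -0.0016234$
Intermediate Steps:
$C{\left(Z,g \right)} = - \frac{1}{3}$ ($C{\left(Z,g \right)} = \left(- \frac{1}{6}\right) 2 = - \frac{1}{3}$)
$w{\left(U,v \right)} = 66 + U$ ($w{\left(U,v \right)} = 3 + \left(U - -63\right) = 3 + \left(U + 63\right) = 3 + \left(63 + U\right) = 66 + U$)
$u{\left(q \right)} = 2 q$
$\frac{1}{u{\left(-213 \right)} + w{\left(-256,C{\left(2,-11 \right)} \right)}} = \frac{1}{2 \left(-213\right) + \left(66 - 256\right)} = \frac{1}{-426 - 190} = \frac{1}{-616} = - \frac{1}{616}$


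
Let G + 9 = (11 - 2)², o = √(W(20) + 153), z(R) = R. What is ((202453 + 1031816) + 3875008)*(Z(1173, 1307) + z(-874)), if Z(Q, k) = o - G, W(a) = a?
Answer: -4833376042 + 5109277*√173 ≈ -4.7662e+9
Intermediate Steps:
o = √173 (o = √(20 + 153) = √173 ≈ 13.153)
G = 72 (G = -9 + (11 - 2)² = -9 + 9² = -9 + 81 = 72)
Z(Q, k) = -72 + √173 (Z(Q, k) = √173 - 1*72 = √173 - 72 = -72 + √173)
((202453 + 1031816) + 3875008)*(Z(1173, 1307) + z(-874)) = ((202453 + 1031816) + 3875008)*((-72 + √173) - 874) = (1234269 + 3875008)*(-946 + √173) = 5109277*(-946 + √173) = -4833376042 + 5109277*√173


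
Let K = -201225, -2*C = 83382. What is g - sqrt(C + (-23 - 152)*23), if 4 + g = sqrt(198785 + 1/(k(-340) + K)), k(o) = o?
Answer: -4 + 2*sqrt(2019081569747515)/201565 - 2*I*sqrt(11429) ≈ 441.85 - 213.81*I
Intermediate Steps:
C = -41691 (C = -1/2*83382 = -41691)
g = -4 + 2*sqrt(2019081569747515)/201565 (g = -4 + sqrt(198785 + 1/(-340 - 201225)) = -4 + sqrt(198785 + 1/(-201565)) = -4 + sqrt(198785 - 1/201565) = -4 + sqrt(40068098524/201565) = -4 + 2*sqrt(2019081569747515)/201565 ≈ 441.85)
g - sqrt(C + (-23 - 152)*23) = (-4 + 2*sqrt(2019081569747515)/201565) - sqrt(-41691 + (-23 - 152)*23) = (-4 + 2*sqrt(2019081569747515)/201565) - sqrt(-41691 - 175*23) = (-4 + 2*sqrt(2019081569747515)/201565) - sqrt(-41691 - 4025) = (-4 + 2*sqrt(2019081569747515)/201565) - sqrt(-45716) = (-4 + 2*sqrt(2019081569747515)/201565) - 2*I*sqrt(11429) = -4 + 2*sqrt(2019081569747515)/201565 - 2*I*sqrt(11429)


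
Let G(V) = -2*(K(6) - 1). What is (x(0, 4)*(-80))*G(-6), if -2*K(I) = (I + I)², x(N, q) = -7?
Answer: 81760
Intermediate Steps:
K(I) = -2*I² (K(I) = -(I + I)²/2 = -4*I²/2 = -2*I²)
G(V) = 146 (G(V) = -2*(-2*6² - 1) = -2*(-2*36 - 1) = -2*(-72 - 1) = -2*(-73) = 146)
(x(0, 4)*(-80))*G(-6) = -7*(-80)*146 = 560*146 = 81760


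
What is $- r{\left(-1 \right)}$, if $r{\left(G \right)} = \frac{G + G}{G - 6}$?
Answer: $- \frac{2}{7} \approx -0.28571$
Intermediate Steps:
$r{\left(G \right)} = \frac{2 G}{-6 + G}$
$- r{\left(-1 \right)} = - \frac{2 \left(-1\right)}{-6 - 1} = - \frac{2 \left(-1\right)}{-7} = - \frac{2 \left(-1\right) \left(-1\right)}{7} = \left(-1\right) \frac{2}{7} = - \frac{2}{7}$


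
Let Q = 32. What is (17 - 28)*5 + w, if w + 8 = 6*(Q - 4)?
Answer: 105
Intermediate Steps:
w = 160 (w = -8 + 6*(32 - 4) = -8 + 6*28 = -8 + 168 = 160)
(17 - 28)*5 + w = (17 - 28)*5 + 160 = -11*5 + 160 = -55 + 160 = 105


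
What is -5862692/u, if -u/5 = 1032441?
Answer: 5862692/5162205 ≈ 1.1357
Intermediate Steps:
u = -5162205 (u = -5*1032441 = -5162205)
-5862692/u = -5862692/(-5162205) = -5862692*(-1/5162205) = 5862692/5162205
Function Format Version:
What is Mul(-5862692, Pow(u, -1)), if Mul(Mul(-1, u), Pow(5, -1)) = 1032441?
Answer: Rational(5862692, 5162205) ≈ 1.1357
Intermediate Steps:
u = -5162205 (u = Mul(-5, 1032441) = -5162205)
Mul(-5862692, Pow(u, -1)) = Mul(-5862692, Pow(-5162205, -1)) = Mul(-5862692, Rational(-1, 5162205)) = Rational(5862692, 5162205)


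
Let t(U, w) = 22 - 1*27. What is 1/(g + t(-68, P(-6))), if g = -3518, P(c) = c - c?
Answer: -1/3523 ≈ -0.00028385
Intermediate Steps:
P(c) = 0
t(U, w) = -5 (t(U, w) = 22 - 27 = -5)
1/(g + t(-68, P(-6))) = 1/(-3518 - 5) = 1/(-3523) = -1/3523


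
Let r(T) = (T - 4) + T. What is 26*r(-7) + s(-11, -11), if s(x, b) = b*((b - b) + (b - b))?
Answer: -468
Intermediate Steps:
r(T) = -4 + 2*T (r(T) = (-4 + T) + T = -4 + 2*T)
s(x, b) = 0 (s(x, b) = b*(0 + 0) = b*0 = 0)
26*r(-7) + s(-11, -11) = 26*(-4 + 2*(-7)) + 0 = 26*(-4 - 14) + 0 = 26*(-18) + 0 = -468 + 0 = -468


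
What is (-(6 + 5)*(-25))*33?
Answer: 9075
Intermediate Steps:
(-(6 + 5)*(-25))*33 = (-1*11*(-25))*33 = -11*(-25)*33 = 275*33 = 9075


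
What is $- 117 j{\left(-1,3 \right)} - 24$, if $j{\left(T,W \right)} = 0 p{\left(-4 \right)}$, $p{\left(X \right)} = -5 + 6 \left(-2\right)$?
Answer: $-24$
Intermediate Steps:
$p{\left(X \right)} = -17$ ($p{\left(X \right)} = -5 - 12 = -17$)
$j{\left(T,W \right)} = 0$ ($j{\left(T,W \right)} = 0 \left(-17\right) = 0$)
$- 117 j{\left(-1,3 \right)} - 24 = \left(-117\right) 0 - 24 = 0 - 24 = -24$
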